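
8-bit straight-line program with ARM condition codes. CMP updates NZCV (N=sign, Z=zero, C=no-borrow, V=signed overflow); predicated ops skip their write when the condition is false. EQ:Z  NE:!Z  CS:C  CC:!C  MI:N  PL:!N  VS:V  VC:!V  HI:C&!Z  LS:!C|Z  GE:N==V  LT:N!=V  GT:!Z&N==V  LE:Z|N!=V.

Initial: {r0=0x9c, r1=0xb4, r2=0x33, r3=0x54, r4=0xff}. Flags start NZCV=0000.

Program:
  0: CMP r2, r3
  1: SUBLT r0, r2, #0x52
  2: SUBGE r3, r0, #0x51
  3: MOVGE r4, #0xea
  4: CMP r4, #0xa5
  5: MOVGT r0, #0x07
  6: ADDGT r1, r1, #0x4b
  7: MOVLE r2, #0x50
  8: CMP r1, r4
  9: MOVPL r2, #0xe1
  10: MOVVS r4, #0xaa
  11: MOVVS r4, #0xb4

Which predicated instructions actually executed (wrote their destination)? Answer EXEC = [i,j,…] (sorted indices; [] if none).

0: ✓ CMP  NZCV=1000
1: ✓ SUBLT  r0←0xe1
2: · SUBGE
3: · MOVGE
4: ✓ CMP  NZCV=0010
5: ✓ MOVGT  r0←0x07
6: ✓ ADDGT  r1←0xff
7: · MOVLE
8: ✓ CMP  NZCV=0110
9: ✓ MOVPL  r2←0xe1
10: · MOVVS
11: · MOVVS

EXEC = [1,5,6,9]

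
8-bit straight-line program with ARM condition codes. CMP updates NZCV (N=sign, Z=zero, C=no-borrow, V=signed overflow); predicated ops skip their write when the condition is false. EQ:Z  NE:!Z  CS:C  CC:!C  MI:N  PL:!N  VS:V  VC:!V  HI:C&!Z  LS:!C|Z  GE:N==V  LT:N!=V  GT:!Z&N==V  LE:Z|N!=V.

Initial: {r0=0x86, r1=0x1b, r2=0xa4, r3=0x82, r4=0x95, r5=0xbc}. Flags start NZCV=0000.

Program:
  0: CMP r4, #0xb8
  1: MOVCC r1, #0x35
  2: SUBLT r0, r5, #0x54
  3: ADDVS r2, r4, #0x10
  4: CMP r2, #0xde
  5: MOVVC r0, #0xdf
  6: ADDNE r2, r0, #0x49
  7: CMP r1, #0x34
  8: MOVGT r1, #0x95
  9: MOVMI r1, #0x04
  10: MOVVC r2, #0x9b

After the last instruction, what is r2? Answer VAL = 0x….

0: ✓ CMP  NZCV=1000
1: ✓ MOVCC  r1←0x35
2: ✓ SUBLT  r0←0x68
3: · ADDVS
4: ✓ CMP  NZCV=1000
5: ✓ MOVVC  r0←0xdf
6: ✓ ADDNE  r2←0x28
7: ✓ CMP  NZCV=0010
8: ✓ MOVGT  r1←0x95
9: · MOVMI
10: ✓ MOVVC  r2←0x9b

VAL = 0x9b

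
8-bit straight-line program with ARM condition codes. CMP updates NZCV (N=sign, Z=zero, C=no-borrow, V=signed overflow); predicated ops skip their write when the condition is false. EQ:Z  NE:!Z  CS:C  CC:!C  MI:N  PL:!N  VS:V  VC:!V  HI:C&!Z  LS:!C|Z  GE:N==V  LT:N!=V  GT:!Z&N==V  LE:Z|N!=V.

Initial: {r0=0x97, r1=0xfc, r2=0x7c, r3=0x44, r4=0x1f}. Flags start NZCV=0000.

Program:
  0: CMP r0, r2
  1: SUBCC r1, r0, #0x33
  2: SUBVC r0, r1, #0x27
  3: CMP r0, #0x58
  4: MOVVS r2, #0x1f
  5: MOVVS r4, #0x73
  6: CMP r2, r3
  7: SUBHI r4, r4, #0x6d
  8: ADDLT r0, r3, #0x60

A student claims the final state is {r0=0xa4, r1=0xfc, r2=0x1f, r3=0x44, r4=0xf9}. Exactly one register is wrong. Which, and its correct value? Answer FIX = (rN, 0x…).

0: ✓ CMP  NZCV=0011
1: · SUBCC
2: · SUBVC
3: ✓ CMP  NZCV=0011
4: ✓ MOVVS  r2←0x1f
5: ✓ MOVVS  r4←0x73
6: ✓ CMP  NZCV=1000
7: · SUBHI
8: ✓ ADDLT  r0←0xa4

FIX = (r4, 0x73)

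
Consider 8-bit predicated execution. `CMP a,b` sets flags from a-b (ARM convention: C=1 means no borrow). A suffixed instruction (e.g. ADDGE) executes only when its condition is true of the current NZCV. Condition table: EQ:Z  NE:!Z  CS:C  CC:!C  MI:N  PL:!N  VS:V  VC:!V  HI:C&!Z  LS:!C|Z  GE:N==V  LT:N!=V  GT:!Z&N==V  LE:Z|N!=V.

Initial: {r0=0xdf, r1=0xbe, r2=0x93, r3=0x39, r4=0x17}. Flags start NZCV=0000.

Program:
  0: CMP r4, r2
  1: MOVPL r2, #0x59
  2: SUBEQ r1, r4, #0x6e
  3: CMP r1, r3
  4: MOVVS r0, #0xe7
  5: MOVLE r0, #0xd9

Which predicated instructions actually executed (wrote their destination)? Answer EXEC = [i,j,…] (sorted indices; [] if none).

EXEC = [5]

0: ✓ CMP  NZCV=1001
1: · MOVPL
2: · SUBEQ
3: ✓ CMP  NZCV=1010
4: · MOVVS
5: ✓ MOVLE  r0←0xd9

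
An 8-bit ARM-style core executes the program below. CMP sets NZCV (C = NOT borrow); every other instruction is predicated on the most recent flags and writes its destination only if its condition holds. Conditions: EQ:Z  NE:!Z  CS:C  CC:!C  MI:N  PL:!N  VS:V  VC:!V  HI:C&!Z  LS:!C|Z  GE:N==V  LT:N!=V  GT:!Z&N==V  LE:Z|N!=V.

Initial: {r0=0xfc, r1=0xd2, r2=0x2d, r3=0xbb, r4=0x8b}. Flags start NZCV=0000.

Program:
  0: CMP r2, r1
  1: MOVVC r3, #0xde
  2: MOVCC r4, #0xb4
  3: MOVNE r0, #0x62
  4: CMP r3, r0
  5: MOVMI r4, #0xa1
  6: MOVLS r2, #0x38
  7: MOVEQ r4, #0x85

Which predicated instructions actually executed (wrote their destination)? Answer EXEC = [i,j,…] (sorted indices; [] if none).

0: ✓ CMP  NZCV=0000
1: ✓ MOVVC  r3←0xde
2: ✓ MOVCC  r4←0xb4
3: ✓ MOVNE  r0←0x62
4: ✓ CMP  NZCV=0011
5: · MOVMI
6: · MOVLS
7: · MOVEQ

EXEC = [1,2,3]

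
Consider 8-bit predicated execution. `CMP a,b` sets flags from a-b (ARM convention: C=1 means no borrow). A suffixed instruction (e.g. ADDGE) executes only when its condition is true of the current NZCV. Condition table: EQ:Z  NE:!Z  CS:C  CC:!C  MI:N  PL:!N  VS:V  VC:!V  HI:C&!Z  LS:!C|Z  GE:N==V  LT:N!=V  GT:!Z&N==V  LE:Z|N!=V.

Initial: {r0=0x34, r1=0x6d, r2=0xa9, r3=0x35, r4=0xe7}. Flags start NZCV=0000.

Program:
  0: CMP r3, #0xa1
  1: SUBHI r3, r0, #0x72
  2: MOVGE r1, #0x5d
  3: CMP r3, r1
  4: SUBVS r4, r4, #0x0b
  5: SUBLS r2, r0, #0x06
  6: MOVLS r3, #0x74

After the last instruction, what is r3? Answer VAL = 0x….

VAL = 0x74

[0] flags=1001 → (cmp)
[1] flags=1001 HI?F → skip
[2] flags=1001 GE?T → r1=0x5d
[3] flags=1000 → (cmp)
[4] flags=1000 VS?F → skip
[5] flags=1000 LS?T → r2=0x2e
[6] flags=1000 LS?T → r3=0x74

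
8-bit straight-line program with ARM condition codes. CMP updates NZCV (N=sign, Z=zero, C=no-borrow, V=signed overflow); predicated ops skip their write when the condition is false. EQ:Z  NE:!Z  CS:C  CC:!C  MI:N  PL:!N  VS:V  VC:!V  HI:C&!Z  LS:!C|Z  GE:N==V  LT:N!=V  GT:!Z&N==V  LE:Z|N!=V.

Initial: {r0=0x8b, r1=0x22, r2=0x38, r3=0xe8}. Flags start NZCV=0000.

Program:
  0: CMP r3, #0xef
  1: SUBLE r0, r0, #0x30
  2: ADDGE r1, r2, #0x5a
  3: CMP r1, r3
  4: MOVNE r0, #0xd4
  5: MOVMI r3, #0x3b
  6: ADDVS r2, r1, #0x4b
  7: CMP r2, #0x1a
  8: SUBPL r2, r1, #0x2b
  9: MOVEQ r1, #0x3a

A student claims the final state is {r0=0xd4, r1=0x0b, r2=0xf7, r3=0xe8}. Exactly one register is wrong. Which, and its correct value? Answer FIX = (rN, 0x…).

FIX = (r1, 0x22)

[0] flags=1000 → (cmp)
[1] flags=1000 LE?T → r0=0x5b
[2] flags=1000 GE?F → skip
[3] flags=0000 → (cmp)
[4] flags=0000 NE?T → r0=0xd4
[5] flags=0000 MI?F → skip
[6] flags=0000 VS?F → skip
[7] flags=0010 → (cmp)
[8] flags=0010 PL?T → r2=0xf7
[9] flags=0010 EQ?F → skip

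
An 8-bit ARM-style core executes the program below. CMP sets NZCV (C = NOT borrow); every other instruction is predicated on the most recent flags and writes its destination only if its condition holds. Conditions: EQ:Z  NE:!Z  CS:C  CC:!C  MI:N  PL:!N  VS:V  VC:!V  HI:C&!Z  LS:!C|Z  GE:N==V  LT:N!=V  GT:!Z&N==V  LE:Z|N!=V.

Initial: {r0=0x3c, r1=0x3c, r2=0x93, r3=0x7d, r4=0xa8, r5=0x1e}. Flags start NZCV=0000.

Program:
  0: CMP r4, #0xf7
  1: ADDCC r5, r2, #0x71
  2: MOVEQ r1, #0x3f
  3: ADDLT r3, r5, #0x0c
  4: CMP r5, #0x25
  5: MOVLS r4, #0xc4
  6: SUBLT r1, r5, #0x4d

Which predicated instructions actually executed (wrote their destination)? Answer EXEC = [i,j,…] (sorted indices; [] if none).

EXEC = [1,3,5,6]

[0] flags=1000 → (cmp)
[1] flags=1000 CC?T → r5=0x04
[2] flags=1000 EQ?F → skip
[3] flags=1000 LT?T → r3=0x10
[4] flags=1000 → (cmp)
[5] flags=1000 LS?T → r4=0xc4
[6] flags=1000 LT?T → r1=0xb7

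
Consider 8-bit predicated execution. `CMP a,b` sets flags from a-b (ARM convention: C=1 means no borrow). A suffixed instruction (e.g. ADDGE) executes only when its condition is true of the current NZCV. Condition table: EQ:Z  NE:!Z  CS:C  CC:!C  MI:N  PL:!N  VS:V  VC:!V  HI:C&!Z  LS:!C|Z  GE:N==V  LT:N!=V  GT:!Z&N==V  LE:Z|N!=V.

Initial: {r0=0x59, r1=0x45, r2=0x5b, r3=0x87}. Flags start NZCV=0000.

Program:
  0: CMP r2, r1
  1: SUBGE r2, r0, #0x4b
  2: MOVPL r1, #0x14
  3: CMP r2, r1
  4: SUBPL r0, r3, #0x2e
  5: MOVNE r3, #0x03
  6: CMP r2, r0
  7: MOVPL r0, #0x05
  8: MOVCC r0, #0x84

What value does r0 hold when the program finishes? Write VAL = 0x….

VAL = 0x84

0: ✓ CMP  NZCV=0010
1: ✓ SUBGE  r2←0x0e
2: ✓ MOVPL  r1←0x14
3: ✓ CMP  NZCV=1000
4: · SUBPL
5: ✓ MOVNE  r3←0x03
6: ✓ CMP  NZCV=1000
7: · MOVPL
8: ✓ MOVCC  r0←0x84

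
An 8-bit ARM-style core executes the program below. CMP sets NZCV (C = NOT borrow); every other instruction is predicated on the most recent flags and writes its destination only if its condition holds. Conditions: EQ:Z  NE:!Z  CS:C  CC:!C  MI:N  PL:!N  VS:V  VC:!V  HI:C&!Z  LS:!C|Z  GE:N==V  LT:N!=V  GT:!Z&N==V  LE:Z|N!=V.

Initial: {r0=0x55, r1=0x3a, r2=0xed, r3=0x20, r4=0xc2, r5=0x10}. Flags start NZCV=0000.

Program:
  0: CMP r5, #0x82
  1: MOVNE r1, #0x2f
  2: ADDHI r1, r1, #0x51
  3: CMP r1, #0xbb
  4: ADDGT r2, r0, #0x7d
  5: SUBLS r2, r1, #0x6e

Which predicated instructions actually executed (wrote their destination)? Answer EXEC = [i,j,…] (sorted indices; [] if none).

[0] flags=1001 → (cmp)
[1] flags=1001 NE?T → r1=0x2f
[2] flags=1001 HI?F → skip
[3] flags=0000 → (cmp)
[4] flags=0000 GT?T → r2=0xd2
[5] flags=0000 LS?T → r2=0xc1

EXEC = [1,4,5]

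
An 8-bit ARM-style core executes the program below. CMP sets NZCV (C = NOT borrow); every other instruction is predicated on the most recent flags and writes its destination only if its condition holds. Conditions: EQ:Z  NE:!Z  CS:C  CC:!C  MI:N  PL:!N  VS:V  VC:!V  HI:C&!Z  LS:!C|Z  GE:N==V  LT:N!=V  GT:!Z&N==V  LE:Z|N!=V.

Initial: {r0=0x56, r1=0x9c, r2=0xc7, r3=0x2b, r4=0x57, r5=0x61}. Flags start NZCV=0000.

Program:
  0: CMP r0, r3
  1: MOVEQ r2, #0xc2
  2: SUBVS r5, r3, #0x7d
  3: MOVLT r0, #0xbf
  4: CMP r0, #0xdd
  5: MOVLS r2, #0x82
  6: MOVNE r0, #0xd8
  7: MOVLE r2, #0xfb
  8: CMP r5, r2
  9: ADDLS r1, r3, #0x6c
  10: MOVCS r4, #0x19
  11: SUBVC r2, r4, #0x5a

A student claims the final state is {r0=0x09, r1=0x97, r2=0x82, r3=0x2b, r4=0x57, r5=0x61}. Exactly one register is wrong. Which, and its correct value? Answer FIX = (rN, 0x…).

FIX = (r0, 0xd8)

0: ✓ CMP  NZCV=0010
1: · MOVEQ
2: · SUBVS
3: · MOVLT
4: ✓ CMP  NZCV=0000
5: ✓ MOVLS  r2←0x82
6: ✓ MOVNE  r0←0xd8
7: · MOVLE
8: ✓ CMP  NZCV=1001
9: ✓ ADDLS  r1←0x97
10: · MOVCS
11: · SUBVC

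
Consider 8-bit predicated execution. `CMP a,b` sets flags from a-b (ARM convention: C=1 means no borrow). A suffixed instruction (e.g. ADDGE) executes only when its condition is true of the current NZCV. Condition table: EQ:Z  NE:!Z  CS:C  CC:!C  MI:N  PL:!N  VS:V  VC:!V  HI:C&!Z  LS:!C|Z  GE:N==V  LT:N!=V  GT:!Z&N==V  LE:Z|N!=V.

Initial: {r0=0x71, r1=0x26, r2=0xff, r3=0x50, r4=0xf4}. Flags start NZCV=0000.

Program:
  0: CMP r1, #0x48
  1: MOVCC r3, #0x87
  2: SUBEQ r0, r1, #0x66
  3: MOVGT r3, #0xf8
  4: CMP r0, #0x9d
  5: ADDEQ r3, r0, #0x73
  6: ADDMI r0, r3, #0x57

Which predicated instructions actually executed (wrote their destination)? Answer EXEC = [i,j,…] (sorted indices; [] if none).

EXEC = [1,6]

[0] flags=1000 → (cmp)
[1] flags=1000 CC?T → r3=0x87
[2] flags=1000 EQ?F → skip
[3] flags=1000 GT?F → skip
[4] flags=1001 → (cmp)
[5] flags=1001 EQ?F → skip
[6] flags=1001 MI?T → r0=0xde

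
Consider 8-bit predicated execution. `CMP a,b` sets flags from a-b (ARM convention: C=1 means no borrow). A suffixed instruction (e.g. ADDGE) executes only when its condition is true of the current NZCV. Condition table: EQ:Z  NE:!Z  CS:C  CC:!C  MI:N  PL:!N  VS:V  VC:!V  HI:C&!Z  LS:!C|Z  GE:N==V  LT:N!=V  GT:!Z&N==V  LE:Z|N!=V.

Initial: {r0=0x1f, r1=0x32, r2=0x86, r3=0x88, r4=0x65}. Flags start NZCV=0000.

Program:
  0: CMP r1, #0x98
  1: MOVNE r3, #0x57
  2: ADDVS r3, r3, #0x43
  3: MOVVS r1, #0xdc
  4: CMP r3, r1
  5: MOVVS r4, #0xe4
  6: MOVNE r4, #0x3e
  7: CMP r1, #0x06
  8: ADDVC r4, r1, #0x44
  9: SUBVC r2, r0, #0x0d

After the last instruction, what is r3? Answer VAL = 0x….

VAL = 0x9a

[0] flags=1001 → (cmp)
[1] flags=1001 NE?T → r3=0x57
[2] flags=1001 VS?T → r3=0x9a
[3] flags=1001 VS?T → r1=0xdc
[4] flags=1000 → (cmp)
[5] flags=1000 VS?F → skip
[6] flags=1000 NE?T → r4=0x3e
[7] flags=1010 → (cmp)
[8] flags=1010 VC?T → r4=0x20
[9] flags=1010 VC?T → r2=0x12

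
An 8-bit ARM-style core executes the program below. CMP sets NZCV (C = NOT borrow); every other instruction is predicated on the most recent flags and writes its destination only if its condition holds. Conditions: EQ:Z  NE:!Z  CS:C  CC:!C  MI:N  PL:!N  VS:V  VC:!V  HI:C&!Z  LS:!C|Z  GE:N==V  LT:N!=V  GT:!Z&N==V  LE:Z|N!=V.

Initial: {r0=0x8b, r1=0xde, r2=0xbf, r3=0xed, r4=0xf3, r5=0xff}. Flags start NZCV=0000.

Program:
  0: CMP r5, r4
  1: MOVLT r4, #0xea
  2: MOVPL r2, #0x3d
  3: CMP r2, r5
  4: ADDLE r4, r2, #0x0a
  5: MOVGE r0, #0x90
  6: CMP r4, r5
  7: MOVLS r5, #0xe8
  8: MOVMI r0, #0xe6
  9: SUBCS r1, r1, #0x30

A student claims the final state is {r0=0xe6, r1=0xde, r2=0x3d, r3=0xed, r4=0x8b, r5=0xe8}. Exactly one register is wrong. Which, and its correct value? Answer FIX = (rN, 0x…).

0: ✓ CMP  NZCV=0010
1: · MOVLT
2: ✓ MOVPL  r2←0x3d
3: ✓ CMP  NZCV=0000
4: · ADDLE
5: ✓ MOVGE  r0←0x90
6: ✓ CMP  NZCV=1000
7: ✓ MOVLS  r5←0xe8
8: ✓ MOVMI  r0←0xe6
9: · SUBCS

FIX = (r4, 0xf3)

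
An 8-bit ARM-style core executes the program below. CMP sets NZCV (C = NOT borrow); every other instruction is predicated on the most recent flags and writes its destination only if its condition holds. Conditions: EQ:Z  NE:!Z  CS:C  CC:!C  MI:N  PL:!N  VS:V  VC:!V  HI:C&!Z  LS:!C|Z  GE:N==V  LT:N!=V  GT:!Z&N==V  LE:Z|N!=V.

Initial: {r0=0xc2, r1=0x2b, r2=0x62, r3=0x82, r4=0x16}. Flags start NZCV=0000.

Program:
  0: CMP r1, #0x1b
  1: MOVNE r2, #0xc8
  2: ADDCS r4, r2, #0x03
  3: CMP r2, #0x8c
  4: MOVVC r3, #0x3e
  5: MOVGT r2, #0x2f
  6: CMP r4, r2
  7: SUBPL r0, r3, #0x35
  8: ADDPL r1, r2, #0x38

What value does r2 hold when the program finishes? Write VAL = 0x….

[0] flags=0010 → (cmp)
[1] flags=0010 NE?T → r2=0xc8
[2] flags=0010 CS?T → r4=0xcb
[3] flags=0010 → (cmp)
[4] flags=0010 VC?T → r3=0x3e
[5] flags=0010 GT?T → r2=0x2f
[6] flags=1010 → (cmp)
[7] flags=1010 PL?F → skip
[8] flags=1010 PL?F → skip

VAL = 0x2f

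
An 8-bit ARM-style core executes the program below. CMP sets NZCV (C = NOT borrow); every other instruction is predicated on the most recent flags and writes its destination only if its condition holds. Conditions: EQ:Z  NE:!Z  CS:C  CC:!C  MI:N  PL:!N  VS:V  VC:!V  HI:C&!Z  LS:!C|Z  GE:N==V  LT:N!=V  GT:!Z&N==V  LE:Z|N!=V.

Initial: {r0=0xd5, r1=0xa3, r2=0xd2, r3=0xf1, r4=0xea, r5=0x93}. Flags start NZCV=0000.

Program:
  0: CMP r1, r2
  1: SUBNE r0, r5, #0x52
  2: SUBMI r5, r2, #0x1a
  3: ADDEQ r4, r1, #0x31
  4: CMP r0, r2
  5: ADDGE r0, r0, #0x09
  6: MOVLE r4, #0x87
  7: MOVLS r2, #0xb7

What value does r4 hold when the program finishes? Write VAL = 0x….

[0] flags=1000 → (cmp)
[1] flags=1000 NE?T → r0=0x41
[2] flags=1000 MI?T → r5=0xb8
[3] flags=1000 EQ?F → skip
[4] flags=0000 → (cmp)
[5] flags=0000 GE?T → r0=0x4a
[6] flags=0000 LE?F → skip
[7] flags=0000 LS?T → r2=0xb7

VAL = 0xea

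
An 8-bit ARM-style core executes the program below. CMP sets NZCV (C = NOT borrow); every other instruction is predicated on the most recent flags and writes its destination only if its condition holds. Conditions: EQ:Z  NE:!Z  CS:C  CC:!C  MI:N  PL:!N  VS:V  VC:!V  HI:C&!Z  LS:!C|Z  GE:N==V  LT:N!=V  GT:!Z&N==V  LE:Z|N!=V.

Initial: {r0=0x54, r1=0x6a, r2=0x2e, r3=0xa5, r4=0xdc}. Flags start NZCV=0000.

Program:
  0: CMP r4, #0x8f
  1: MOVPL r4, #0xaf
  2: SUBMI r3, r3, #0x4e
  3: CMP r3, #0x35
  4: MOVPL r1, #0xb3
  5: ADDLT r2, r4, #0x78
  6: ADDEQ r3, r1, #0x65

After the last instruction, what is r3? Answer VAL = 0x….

0: ✓ CMP  NZCV=0010
1: ✓ MOVPL  r4←0xaf
2: · SUBMI
3: ✓ CMP  NZCV=0011
4: ✓ MOVPL  r1←0xb3
5: ✓ ADDLT  r2←0x27
6: · ADDEQ

VAL = 0xa5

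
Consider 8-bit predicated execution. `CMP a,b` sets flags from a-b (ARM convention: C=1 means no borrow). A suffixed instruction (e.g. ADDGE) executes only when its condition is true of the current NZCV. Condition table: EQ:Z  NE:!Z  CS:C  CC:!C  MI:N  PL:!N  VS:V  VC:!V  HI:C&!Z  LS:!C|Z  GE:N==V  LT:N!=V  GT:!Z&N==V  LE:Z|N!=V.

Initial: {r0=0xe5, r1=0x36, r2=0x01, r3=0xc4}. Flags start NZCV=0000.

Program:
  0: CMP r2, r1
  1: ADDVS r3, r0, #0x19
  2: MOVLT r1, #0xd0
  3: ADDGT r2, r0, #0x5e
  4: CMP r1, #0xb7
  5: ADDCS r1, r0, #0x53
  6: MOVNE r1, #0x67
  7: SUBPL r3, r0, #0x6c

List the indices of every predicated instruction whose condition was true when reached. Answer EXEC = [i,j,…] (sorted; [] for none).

[0] flags=1000 → (cmp)
[1] flags=1000 VS?F → skip
[2] flags=1000 LT?T → r1=0xd0
[3] flags=1000 GT?F → skip
[4] flags=0010 → (cmp)
[5] flags=0010 CS?T → r1=0x38
[6] flags=0010 NE?T → r1=0x67
[7] flags=0010 PL?T → r3=0x79

EXEC = [2,5,6,7]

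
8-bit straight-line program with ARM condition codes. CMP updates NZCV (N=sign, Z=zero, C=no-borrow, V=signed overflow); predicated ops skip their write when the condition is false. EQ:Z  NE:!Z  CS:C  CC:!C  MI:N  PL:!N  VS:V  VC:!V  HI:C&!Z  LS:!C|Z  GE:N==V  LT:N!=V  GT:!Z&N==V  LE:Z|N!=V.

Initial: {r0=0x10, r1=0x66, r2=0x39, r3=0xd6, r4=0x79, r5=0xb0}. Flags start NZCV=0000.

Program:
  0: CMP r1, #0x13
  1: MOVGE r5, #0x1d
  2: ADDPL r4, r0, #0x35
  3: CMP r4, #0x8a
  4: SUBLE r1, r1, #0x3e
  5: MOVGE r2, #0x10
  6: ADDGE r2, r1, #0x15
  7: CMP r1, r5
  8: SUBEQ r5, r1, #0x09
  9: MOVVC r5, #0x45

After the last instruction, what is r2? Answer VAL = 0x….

0: ✓ CMP  NZCV=0010
1: ✓ MOVGE  r5←0x1d
2: ✓ ADDPL  r4←0x45
3: ✓ CMP  NZCV=1001
4: · SUBLE
5: ✓ MOVGE  r2←0x10
6: ✓ ADDGE  r2←0x7b
7: ✓ CMP  NZCV=0010
8: · SUBEQ
9: ✓ MOVVC  r5←0x45

VAL = 0x7b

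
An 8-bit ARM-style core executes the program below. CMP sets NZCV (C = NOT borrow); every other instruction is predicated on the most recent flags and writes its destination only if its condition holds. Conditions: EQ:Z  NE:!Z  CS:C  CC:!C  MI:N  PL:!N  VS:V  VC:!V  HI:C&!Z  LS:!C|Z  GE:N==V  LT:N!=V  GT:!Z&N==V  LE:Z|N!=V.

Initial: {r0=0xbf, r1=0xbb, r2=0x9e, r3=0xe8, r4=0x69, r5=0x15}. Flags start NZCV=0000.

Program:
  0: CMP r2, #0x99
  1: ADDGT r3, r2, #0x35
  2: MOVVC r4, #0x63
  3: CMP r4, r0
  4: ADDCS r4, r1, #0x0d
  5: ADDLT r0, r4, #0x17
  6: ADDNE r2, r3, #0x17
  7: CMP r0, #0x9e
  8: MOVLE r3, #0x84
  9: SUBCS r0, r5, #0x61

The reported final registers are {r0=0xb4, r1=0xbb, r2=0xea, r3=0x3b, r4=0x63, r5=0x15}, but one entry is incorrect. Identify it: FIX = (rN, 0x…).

0: ✓ CMP  NZCV=0010
1: ✓ ADDGT  r3←0xd3
2: ✓ MOVVC  r4←0x63
3: ✓ CMP  NZCV=1001
4: · ADDCS
5: · ADDLT
6: ✓ ADDNE  r2←0xea
7: ✓ CMP  NZCV=0010
8: · MOVLE
9: ✓ SUBCS  r0←0xb4

FIX = (r3, 0xd3)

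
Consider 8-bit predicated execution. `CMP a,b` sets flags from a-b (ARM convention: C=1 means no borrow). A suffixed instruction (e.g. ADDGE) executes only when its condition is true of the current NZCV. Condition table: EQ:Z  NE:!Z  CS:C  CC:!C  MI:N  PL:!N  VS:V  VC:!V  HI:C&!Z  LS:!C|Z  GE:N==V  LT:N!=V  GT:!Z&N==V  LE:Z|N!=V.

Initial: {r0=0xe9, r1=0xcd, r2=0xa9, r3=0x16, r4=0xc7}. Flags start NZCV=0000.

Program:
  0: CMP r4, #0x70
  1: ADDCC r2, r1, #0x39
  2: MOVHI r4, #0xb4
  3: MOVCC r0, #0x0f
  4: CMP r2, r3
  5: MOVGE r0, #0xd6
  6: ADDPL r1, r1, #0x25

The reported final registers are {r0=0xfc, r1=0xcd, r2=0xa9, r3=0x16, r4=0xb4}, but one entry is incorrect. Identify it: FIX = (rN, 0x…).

[0] flags=0011 → (cmp)
[1] flags=0011 CC?F → skip
[2] flags=0011 HI?T → r4=0xb4
[3] flags=0011 CC?F → skip
[4] flags=1010 → (cmp)
[5] flags=1010 GE?F → skip
[6] flags=1010 PL?F → skip

FIX = (r0, 0xe9)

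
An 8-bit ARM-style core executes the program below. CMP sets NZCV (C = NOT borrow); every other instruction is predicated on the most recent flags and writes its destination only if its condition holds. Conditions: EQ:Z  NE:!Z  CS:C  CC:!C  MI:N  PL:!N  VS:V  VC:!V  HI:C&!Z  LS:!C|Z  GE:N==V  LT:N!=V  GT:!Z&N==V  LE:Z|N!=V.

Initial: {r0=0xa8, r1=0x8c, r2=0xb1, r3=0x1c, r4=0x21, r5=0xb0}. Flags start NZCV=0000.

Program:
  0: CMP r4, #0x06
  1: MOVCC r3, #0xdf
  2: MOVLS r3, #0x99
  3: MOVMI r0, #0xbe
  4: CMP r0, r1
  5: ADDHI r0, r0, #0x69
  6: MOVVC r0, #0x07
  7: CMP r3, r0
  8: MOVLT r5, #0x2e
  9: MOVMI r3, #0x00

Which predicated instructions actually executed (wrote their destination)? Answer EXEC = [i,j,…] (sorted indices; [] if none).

EXEC = [5,6]

[0] flags=0010 → (cmp)
[1] flags=0010 CC?F → skip
[2] flags=0010 LS?F → skip
[3] flags=0010 MI?F → skip
[4] flags=0010 → (cmp)
[5] flags=0010 HI?T → r0=0x11
[6] flags=0010 VC?T → r0=0x07
[7] flags=0010 → (cmp)
[8] flags=0010 LT?F → skip
[9] flags=0010 MI?F → skip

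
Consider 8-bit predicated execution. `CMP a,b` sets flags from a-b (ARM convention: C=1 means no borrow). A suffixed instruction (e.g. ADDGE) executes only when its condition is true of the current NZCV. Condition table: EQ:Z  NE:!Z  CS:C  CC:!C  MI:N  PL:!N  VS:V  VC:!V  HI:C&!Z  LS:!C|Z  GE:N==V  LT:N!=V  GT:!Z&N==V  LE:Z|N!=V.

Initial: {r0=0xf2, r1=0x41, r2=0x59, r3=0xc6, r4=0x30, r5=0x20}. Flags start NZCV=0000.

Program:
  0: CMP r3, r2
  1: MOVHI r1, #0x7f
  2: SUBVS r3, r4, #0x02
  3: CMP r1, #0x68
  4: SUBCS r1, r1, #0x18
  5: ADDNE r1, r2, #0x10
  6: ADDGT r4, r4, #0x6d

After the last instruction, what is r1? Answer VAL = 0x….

0: ✓ CMP  NZCV=0011
1: ✓ MOVHI  r1←0x7f
2: ✓ SUBVS  r3←0x2e
3: ✓ CMP  NZCV=0010
4: ✓ SUBCS  r1←0x67
5: ✓ ADDNE  r1←0x69
6: ✓ ADDGT  r4←0x9d

VAL = 0x69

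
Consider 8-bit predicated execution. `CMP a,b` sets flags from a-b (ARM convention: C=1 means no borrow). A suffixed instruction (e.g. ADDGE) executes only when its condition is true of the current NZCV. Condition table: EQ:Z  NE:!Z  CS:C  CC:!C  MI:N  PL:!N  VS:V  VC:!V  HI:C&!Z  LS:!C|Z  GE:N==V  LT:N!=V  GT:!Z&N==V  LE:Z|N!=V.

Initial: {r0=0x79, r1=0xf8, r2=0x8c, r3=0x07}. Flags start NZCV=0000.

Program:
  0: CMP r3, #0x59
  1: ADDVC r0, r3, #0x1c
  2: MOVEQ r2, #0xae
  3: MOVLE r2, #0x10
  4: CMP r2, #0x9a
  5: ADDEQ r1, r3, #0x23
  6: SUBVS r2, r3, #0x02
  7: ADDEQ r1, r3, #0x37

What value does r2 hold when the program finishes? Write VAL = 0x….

VAL = 0x10

0: ✓ CMP  NZCV=1000
1: ✓ ADDVC  r0←0x23
2: · MOVEQ
3: ✓ MOVLE  r2←0x10
4: ✓ CMP  NZCV=0000
5: · ADDEQ
6: · SUBVS
7: · ADDEQ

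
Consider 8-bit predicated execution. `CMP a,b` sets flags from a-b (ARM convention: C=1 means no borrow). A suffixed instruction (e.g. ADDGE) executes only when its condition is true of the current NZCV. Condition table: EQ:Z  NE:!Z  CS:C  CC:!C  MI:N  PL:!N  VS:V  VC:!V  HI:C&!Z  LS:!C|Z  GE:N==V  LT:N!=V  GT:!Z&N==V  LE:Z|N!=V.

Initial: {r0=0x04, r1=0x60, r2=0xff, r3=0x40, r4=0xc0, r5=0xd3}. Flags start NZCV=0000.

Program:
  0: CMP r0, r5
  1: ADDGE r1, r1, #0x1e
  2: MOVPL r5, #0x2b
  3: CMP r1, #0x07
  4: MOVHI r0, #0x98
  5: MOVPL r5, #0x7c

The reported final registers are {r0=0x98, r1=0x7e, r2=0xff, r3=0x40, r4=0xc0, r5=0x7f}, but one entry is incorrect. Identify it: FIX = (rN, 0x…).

[0] flags=0000 → (cmp)
[1] flags=0000 GE?T → r1=0x7e
[2] flags=0000 PL?T → r5=0x2b
[3] flags=0010 → (cmp)
[4] flags=0010 HI?T → r0=0x98
[5] flags=0010 PL?T → r5=0x7c

FIX = (r5, 0x7c)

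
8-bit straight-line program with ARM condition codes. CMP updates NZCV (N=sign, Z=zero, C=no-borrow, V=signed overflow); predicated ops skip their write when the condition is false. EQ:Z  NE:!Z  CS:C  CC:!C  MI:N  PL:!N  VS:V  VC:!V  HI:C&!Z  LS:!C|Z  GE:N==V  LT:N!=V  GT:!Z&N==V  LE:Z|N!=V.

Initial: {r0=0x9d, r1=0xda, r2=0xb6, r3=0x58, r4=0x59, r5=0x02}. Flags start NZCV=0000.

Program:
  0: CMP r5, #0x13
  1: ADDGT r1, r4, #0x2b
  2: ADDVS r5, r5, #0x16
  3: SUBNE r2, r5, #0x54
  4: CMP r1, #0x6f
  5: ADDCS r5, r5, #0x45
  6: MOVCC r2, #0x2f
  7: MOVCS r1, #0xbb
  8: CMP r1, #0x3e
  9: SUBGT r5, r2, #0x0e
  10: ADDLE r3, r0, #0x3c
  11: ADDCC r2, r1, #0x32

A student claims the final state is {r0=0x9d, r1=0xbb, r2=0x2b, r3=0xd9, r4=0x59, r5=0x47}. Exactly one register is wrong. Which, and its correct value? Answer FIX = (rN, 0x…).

0: ✓ CMP  NZCV=1000
1: · ADDGT
2: · ADDVS
3: ✓ SUBNE  r2←0xae
4: ✓ CMP  NZCV=0011
5: ✓ ADDCS  r5←0x47
6: · MOVCC
7: ✓ MOVCS  r1←0xbb
8: ✓ CMP  NZCV=0011
9: · SUBGT
10: ✓ ADDLE  r3←0xd9
11: · ADDCC

FIX = (r2, 0xae)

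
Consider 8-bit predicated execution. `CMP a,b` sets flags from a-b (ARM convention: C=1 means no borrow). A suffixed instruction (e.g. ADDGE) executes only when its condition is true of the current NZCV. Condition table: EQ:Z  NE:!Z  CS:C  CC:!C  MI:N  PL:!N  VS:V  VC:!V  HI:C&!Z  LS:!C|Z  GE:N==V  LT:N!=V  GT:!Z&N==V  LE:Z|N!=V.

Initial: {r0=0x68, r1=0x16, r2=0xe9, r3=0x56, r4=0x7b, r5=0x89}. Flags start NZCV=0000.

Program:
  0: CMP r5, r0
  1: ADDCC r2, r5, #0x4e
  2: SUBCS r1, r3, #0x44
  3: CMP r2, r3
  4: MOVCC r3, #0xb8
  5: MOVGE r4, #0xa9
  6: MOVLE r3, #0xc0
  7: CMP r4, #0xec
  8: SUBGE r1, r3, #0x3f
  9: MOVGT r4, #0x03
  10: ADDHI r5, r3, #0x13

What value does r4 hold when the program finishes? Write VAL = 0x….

[0] flags=0011 → (cmp)
[1] flags=0011 CC?F → skip
[2] flags=0011 CS?T → r1=0x12
[3] flags=1010 → (cmp)
[4] flags=1010 CC?F → skip
[5] flags=1010 GE?F → skip
[6] flags=1010 LE?T → r3=0xc0
[7] flags=1001 → (cmp)
[8] flags=1001 GE?T → r1=0x81
[9] flags=1001 GT?T → r4=0x03
[10] flags=1001 HI?F → skip

VAL = 0x03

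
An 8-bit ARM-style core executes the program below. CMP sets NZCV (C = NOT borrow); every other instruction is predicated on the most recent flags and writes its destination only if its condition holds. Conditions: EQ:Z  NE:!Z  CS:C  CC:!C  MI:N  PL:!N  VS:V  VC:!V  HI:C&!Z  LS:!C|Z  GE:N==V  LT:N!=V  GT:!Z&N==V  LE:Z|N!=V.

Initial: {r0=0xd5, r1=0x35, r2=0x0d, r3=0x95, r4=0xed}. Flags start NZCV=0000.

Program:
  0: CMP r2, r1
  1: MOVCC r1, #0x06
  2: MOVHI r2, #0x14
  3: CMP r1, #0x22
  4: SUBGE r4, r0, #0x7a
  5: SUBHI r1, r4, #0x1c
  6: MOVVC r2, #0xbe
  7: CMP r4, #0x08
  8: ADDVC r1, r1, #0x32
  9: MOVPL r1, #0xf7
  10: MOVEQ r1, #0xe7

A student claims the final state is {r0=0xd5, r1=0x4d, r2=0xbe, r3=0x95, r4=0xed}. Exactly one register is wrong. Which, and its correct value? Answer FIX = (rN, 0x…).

FIX = (r1, 0x38)

0: ✓ CMP  NZCV=1000
1: ✓ MOVCC  r1←0x06
2: · MOVHI
3: ✓ CMP  NZCV=1000
4: · SUBGE
5: · SUBHI
6: ✓ MOVVC  r2←0xbe
7: ✓ CMP  NZCV=1010
8: ✓ ADDVC  r1←0x38
9: · MOVPL
10: · MOVEQ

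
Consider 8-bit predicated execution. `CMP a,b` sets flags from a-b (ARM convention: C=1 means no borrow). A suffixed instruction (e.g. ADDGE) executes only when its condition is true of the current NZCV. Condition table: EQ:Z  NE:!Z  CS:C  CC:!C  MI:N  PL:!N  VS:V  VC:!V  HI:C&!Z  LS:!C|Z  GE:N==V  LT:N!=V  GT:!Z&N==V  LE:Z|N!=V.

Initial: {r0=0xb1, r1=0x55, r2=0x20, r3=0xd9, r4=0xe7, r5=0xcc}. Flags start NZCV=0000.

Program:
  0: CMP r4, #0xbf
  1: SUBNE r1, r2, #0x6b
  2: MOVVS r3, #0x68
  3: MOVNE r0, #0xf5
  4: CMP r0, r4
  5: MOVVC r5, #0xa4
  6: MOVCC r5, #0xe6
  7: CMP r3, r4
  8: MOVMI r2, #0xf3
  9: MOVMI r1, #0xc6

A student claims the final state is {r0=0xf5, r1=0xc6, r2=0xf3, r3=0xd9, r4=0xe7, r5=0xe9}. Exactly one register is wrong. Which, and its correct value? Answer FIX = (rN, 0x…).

0: ✓ CMP  NZCV=0010
1: ✓ SUBNE  r1←0xb5
2: · MOVVS
3: ✓ MOVNE  r0←0xf5
4: ✓ CMP  NZCV=0010
5: ✓ MOVVC  r5←0xa4
6: · MOVCC
7: ✓ CMP  NZCV=1000
8: ✓ MOVMI  r2←0xf3
9: ✓ MOVMI  r1←0xc6

FIX = (r5, 0xa4)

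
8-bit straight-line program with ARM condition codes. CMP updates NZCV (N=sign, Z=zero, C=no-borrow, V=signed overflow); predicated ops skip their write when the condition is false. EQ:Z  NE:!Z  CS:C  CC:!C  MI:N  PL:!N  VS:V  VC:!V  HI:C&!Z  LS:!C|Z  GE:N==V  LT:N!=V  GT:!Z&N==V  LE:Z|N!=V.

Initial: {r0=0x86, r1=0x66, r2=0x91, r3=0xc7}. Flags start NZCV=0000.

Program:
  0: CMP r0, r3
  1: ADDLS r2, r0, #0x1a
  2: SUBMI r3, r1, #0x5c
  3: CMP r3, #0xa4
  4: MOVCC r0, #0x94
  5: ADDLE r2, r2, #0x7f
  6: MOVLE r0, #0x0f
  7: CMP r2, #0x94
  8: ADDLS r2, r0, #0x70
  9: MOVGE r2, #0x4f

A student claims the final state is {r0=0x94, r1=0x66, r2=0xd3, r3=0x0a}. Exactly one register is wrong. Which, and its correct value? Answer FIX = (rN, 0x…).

FIX = (r2, 0x4f)

[0] flags=1000 → (cmp)
[1] flags=1000 LS?T → r2=0xa0
[2] flags=1000 MI?T → r3=0x0a
[3] flags=0000 → (cmp)
[4] flags=0000 CC?T → r0=0x94
[5] flags=0000 LE?F → skip
[6] flags=0000 LE?F → skip
[7] flags=0010 → (cmp)
[8] flags=0010 LS?F → skip
[9] flags=0010 GE?T → r2=0x4f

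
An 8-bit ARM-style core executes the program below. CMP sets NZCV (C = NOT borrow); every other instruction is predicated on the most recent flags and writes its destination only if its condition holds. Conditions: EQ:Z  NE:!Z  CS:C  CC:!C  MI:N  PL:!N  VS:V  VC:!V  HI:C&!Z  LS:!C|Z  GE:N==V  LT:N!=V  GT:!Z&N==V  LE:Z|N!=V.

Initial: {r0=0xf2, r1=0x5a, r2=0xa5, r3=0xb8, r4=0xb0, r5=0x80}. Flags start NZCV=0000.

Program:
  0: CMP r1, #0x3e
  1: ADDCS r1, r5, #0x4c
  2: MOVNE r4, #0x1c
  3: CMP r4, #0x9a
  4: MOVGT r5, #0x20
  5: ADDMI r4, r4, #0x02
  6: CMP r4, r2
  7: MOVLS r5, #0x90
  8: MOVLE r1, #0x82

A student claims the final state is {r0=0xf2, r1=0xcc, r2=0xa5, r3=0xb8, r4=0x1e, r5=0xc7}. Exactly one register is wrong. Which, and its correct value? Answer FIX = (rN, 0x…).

FIX = (r5, 0x90)

[0] flags=0010 → (cmp)
[1] flags=0010 CS?T → r1=0xcc
[2] flags=0010 NE?T → r4=0x1c
[3] flags=1001 → (cmp)
[4] flags=1001 GT?T → r5=0x20
[5] flags=1001 MI?T → r4=0x1e
[6] flags=0000 → (cmp)
[7] flags=0000 LS?T → r5=0x90
[8] flags=0000 LE?F → skip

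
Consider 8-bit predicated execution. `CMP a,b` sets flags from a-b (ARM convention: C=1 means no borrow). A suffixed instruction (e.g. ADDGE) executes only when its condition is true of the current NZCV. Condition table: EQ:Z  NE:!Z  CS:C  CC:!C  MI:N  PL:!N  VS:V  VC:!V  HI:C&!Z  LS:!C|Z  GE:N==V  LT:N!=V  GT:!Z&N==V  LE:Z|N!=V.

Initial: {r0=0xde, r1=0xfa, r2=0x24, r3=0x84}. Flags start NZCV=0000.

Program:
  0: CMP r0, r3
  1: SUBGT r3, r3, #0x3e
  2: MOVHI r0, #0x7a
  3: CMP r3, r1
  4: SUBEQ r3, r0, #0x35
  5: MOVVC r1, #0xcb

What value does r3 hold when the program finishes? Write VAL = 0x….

0: ✓ CMP  NZCV=0010
1: ✓ SUBGT  r3←0x46
2: ✓ MOVHI  r0←0x7a
3: ✓ CMP  NZCV=0000
4: · SUBEQ
5: ✓ MOVVC  r1←0xcb

VAL = 0x46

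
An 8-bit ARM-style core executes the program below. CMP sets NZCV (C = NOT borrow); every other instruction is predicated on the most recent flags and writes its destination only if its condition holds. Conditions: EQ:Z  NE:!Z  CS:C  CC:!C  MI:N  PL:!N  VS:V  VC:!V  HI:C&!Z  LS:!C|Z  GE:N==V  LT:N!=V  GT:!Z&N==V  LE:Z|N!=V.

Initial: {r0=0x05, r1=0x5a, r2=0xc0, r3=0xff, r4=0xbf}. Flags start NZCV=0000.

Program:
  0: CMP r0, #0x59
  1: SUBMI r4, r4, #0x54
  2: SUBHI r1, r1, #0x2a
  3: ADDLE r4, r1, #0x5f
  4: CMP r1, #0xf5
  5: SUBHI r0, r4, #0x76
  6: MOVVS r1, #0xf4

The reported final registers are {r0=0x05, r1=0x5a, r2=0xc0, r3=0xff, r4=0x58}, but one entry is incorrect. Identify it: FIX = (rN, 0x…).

0: ✓ CMP  NZCV=1000
1: ✓ SUBMI  r4←0x6b
2: · SUBHI
3: ✓ ADDLE  r4←0xb9
4: ✓ CMP  NZCV=0000
5: · SUBHI
6: · MOVVS

FIX = (r4, 0xb9)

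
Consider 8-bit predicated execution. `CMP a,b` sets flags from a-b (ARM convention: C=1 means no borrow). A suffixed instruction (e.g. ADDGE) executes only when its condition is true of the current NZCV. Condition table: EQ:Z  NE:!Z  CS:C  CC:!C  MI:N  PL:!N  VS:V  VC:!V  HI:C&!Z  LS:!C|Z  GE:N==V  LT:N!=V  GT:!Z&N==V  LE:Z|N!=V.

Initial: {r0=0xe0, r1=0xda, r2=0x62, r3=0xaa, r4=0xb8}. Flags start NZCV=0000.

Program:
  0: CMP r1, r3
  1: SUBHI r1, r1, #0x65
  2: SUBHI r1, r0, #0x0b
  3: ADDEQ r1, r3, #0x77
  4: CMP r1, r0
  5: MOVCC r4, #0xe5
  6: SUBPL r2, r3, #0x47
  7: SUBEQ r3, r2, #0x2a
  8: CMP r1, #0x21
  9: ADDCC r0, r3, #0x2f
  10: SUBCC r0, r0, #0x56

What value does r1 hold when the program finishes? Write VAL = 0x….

VAL = 0xd5

[0] flags=0010 → (cmp)
[1] flags=0010 HI?T → r1=0x75
[2] flags=0010 HI?T → r1=0xd5
[3] flags=0010 EQ?F → skip
[4] flags=1000 → (cmp)
[5] flags=1000 CC?T → r4=0xe5
[6] flags=1000 PL?F → skip
[7] flags=1000 EQ?F → skip
[8] flags=1010 → (cmp)
[9] flags=1010 CC?F → skip
[10] flags=1010 CC?F → skip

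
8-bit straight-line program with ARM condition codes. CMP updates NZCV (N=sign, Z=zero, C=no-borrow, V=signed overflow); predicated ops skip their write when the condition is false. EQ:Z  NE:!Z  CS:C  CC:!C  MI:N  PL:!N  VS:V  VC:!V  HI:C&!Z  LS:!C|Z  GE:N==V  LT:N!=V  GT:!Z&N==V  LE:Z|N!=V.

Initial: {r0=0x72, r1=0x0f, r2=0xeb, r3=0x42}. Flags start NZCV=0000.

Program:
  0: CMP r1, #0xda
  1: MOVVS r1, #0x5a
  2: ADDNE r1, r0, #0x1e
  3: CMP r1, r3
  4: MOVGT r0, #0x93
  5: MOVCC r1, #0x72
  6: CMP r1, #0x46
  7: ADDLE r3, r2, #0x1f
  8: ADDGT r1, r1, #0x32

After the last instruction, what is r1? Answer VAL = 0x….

VAL = 0x90

[0] flags=0000 → (cmp)
[1] flags=0000 VS?F → skip
[2] flags=0000 NE?T → r1=0x90
[3] flags=0011 → (cmp)
[4] flags=0011 GT?F → skip
[5] flags=0011 CC?F → skip
[6] flags=0011 → (cmp)
[7] flags=0011 LE?T → r3=0x0a
[8] flags=0011 GT?F → skip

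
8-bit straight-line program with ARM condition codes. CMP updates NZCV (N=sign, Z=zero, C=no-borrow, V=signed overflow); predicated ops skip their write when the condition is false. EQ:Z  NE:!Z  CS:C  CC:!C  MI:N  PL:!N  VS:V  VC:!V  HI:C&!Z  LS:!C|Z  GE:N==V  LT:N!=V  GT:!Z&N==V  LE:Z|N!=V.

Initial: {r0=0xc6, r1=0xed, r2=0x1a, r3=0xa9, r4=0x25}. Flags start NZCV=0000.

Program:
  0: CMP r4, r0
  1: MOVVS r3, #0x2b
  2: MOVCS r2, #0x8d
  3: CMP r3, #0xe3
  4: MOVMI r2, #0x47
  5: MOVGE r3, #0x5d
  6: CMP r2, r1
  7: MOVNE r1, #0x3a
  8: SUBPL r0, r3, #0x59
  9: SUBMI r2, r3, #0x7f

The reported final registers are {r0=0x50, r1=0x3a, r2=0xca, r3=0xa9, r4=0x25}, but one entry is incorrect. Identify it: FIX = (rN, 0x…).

0: ✓ CMP  NZCV=0000
1: · MOVVS
2: · MOVCS
3: ✓ CMP  NZCV=1000
4: ✓ MOVMI  r2←0x47
5: · MOVGE
6: ✓ CMP  NZCV=0000
7: ✓ MOVNE  r1←0x3a
8: ✓ SUBPL  r0←0x50
9: · SUBMI

FIX = (r2, 0x47)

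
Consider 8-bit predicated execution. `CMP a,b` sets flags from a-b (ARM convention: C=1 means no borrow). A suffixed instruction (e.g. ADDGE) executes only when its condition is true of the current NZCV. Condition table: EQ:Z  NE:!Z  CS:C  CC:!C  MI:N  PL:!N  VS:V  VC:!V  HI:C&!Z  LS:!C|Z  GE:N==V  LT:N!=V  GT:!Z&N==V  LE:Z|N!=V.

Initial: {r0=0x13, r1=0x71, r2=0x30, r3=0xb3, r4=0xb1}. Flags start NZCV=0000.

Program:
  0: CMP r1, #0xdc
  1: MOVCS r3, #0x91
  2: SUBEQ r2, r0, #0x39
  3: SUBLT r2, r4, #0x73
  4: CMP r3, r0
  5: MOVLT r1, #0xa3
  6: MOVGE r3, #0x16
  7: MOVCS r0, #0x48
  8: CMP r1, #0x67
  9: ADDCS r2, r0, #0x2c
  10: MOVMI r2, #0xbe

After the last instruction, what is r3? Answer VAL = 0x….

VAL = 0xb3

0: ✓ CMP  NZCV=1001
1: · MOVCS
2: · SUBEQ
3: · SUBLT
4: ✓ CMP  NZCV=1010
5: ✓ MOVLT  r1←0xa3
6: · MOVGE
7: ✓ MOVCS  r0←0x48
8: ✓ CMP  NZCV=0011
9: ✓ ADDCS  r2←0x74
10: · MOVMI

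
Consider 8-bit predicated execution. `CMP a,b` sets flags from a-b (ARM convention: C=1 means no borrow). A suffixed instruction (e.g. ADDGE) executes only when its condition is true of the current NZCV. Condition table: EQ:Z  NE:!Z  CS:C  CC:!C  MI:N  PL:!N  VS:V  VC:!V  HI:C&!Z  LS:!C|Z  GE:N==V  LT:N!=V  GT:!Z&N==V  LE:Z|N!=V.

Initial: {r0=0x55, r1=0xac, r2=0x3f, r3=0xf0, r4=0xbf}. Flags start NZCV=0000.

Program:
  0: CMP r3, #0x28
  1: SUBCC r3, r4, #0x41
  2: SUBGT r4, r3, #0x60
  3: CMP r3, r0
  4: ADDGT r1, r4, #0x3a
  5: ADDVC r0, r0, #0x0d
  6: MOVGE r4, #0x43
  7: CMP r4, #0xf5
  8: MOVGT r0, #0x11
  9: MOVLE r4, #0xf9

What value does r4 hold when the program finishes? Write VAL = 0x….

VAL = 0xf9

[0] flags=1010 → (cmp)
[1] flags=1010 CC?F → skip
[2] flags=1010 GT?F → skip
[3] flags=1010 → (cmp)
[4] flags=1010 GT?F → skip
[5] flags=1010 VC?T → r0=0x62
[6] flags=1010 GE?F → skip
[7] flags=1000 → (cmp)
[8] flags=1000 GT?F → skip
[9] flags=1000 LE?T → r4=0xf9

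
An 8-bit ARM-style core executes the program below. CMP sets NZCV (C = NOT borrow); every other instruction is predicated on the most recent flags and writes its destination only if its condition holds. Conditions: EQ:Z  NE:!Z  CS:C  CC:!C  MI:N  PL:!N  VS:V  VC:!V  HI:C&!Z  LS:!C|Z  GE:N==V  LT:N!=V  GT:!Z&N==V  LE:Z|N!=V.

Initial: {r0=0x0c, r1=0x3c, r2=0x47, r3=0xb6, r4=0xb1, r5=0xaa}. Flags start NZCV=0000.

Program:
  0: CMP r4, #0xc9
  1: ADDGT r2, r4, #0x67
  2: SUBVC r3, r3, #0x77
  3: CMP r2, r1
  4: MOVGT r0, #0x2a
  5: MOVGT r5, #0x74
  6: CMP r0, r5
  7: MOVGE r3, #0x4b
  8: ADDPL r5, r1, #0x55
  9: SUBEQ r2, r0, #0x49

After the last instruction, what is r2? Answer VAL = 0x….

[0] flags=1000 → (cmp)
[1] flags=1000 GT?F → skip
[2] flags=1000 VC?T → r3=0x3f
[3] flags=0010 → (cmp)
[4] flags=0010 GT?T → r0=0x2a
[5] flags=0010 GT?T → r5=0x74
[6] flags=1000 → (cmp)
[7] flags=1000 GE?F → skip
[8] flags=1000 PL?F → skip
[9] flags=1000 EQ?F → skip

VAL = 0x47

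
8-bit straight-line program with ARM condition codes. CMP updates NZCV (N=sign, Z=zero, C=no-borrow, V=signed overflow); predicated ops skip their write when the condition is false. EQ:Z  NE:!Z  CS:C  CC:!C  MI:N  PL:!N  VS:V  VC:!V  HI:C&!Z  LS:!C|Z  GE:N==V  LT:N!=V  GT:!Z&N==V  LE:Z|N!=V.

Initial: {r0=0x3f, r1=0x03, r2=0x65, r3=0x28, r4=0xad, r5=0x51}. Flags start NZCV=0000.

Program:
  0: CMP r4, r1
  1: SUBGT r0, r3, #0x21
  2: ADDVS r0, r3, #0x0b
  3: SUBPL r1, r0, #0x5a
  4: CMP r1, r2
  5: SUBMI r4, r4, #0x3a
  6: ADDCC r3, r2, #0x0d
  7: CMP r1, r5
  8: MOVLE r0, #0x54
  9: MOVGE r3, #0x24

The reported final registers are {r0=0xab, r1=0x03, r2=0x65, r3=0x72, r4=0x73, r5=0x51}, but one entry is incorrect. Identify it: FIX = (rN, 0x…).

[0] flags=1010 → (cmp)
[1] flags=1010 GT?F → skip
[2] flags=1010 VS?F → skip
[3] flags=1010 PL?F → skip
[4] flags=1000 → (cmp)
[5] flags=1000 MI?T → r4=0x73
[6] flags=1000 CC?T → r3=0x72
[7] flags=1000 → (cmp)
[8] flags=1000 LE?T → r0=0x54
[9] flags=1000 GE?F → skip

FIX = (r0, 0x54)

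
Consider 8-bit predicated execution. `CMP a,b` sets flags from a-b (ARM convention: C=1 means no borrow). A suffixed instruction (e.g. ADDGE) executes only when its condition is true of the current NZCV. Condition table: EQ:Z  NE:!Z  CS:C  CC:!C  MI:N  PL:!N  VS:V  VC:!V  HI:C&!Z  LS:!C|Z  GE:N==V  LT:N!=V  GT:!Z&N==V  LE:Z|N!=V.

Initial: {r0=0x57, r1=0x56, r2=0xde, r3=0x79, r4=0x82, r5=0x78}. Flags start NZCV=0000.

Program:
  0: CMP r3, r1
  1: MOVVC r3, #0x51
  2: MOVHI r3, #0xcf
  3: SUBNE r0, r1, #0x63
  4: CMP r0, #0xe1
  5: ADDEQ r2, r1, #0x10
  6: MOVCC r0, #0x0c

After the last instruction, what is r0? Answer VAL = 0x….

[0] flags=0010 → (cmp)
[1] flags=0010 VC?T → r3=0x51
[2] flags=0010 HI?T → r3=0xcf
[3] flags=0010 NE?T → r0=0xf3
[4] flags=0010 → (cmp)
[5] flags=0010 EQ?F → skip
[6] flags=0010 CC?F → skip

VAL = 0xf3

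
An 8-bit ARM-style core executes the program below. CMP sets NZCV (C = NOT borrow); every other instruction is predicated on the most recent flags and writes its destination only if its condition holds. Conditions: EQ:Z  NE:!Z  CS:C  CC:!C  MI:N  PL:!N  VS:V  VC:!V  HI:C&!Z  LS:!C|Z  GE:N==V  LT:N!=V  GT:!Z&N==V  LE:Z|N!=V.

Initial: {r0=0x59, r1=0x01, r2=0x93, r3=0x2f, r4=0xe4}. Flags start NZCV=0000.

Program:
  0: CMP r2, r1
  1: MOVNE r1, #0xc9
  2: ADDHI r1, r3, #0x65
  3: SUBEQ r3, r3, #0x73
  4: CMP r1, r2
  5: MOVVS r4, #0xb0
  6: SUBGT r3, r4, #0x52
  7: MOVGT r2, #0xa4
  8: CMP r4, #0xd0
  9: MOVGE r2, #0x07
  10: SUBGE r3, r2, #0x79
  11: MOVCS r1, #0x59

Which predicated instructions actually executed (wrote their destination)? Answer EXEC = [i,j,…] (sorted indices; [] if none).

[0] flags=1010 → (cmp)
[1] flags=1010 NE?T → r1=0xc9
[2] flags=1010 HI?T → r1=0x94
[3] flags=1010 EQ?F → skip
[4] flags=0010 → (cmp)
[5] flags=0010 VS?F → skip
[6] flags=0010 GT?T → r3=0x92
[7] flags=0010 GT?T → r2=0xa4
[8] flags=0010 → (cmp)
[9] flags=0010 GE?T → r2=0x07
[10] flags=0010 GE?T → r3=0x8e
[11] flags=0010 CS?T → r1=0x59

EXEC = [1,2,6,7,9,10,11]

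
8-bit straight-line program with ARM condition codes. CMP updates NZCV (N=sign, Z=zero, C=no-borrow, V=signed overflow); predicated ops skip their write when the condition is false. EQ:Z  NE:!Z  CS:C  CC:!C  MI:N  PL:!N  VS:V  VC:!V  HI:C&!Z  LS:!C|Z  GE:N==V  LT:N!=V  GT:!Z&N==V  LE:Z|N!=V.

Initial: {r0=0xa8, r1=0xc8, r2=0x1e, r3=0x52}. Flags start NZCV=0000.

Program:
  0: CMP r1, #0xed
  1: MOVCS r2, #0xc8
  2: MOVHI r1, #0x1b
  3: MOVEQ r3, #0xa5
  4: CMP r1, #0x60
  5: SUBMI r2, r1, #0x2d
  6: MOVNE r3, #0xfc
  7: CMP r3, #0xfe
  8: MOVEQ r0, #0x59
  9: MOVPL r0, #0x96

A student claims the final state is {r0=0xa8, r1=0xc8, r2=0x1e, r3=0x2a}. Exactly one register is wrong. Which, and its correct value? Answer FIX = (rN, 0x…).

0: ✓ CMP  NZCV=1000
1: · MOVCS
2: · MOVHI
3: · MOVEQ
4: ✓ CMP  NZCV=0011
5: · SUBMI
6: ✓ MOVNE  r3←0xfc
7: ✓ CMP  NZCV=1000
8: · MOVEQ
9: · MOVPL

FIX = (r3, 0xfc)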